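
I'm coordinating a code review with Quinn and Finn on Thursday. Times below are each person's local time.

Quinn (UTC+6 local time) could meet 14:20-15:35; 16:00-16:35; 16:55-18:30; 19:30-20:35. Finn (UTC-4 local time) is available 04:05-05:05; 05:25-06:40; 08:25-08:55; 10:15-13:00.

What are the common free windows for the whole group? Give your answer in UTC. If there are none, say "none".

Quinn in UTC: 08:20-09:35, 10:00-10:35, 10:55-12:30, 13:30-14:35 (subtract 6h to convert from UTC+6).
Finn in UTC: 08:05-09:05, 09:25-10:40, 12:25-12:55, 14:15-17:00 (add 4h to convert from UTC-4).
Quinn ∩ Finn: 08:20-09:05, 09:25-09:35, 10:00-10:35, 12:25-12:30, 14:15-14:35.

08:20-09:05, 09:25-09:35, 10:00-10:35, 12:25-12:30, 14:15-14:35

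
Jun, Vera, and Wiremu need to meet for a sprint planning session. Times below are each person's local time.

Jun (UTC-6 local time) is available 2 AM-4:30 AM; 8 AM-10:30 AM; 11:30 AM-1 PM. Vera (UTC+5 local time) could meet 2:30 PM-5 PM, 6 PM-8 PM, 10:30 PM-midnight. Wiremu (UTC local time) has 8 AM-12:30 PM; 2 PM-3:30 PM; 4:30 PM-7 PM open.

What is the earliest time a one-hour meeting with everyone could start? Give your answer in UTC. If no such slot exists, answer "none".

09:30

Jun in UTC: 08:00-10:30, 14:00-16:30, 17:30-19:00 (add 6h to convert from UTC-6).
Vera in UTC: 09:30-12:00, 13:00-15:00, 17:30-19:00 (subtract 5h to convert from UTC+5).
Wiremu in UTC: 08:00-12:30, 14:00-15:30, 16:30-19:00.
Jun ∩ Vera: 09:30-10:30, 14:00-15:00, 17:30-19:00.
Jun ∩ Vera ∩ Wiremu: 09:30-10:30, 14:00-15:00, 17:30-19:00.
So the common availability across everyone is 09:30-10:30, 14:00-15:00, 17:30-19:00.
The first common window of at least 60 minutes is 09:30-10:30, so the earliest start is 09:30.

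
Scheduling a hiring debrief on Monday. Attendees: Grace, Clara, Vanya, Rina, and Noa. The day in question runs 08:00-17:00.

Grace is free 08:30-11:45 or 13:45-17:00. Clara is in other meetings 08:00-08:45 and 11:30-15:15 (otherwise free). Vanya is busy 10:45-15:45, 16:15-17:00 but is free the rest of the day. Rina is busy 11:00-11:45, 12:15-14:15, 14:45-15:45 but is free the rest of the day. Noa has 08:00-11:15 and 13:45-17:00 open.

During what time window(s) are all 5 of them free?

Grace free: 08:30-11:45, 13:45-17:00.
Clara free: 08:45-11:30, 15:15-17:00 (invert busy blocks within the working day).
Vanya free: 08:00-10:45, 15:45-16:15 (invert busy blocks within the working day).
Rina free: 08:00-11:00, 11:45-12:15, 14:15-14:45, 15:45-17:00 (invert busy blocks within the working day).
Noa free: 08:00-11:15, 13:45-17:00.
Grace ∩ Clara: 08:45-11:30, 15:15-17:00.
Grace ∩ Clara ∩ Vanya: 08:45-10:45, 15:45-16:15.
Grace ∩ Clara ∩ Vanya ∩ Rina: 08:45-10:45, 15:45-16:15.
Grace ∩ Clara ∩ Vanya ∩ Rina ∩ Noa: 08:45-10:45, 15:45-16:15.

08:45-10:45, 15:45-16:15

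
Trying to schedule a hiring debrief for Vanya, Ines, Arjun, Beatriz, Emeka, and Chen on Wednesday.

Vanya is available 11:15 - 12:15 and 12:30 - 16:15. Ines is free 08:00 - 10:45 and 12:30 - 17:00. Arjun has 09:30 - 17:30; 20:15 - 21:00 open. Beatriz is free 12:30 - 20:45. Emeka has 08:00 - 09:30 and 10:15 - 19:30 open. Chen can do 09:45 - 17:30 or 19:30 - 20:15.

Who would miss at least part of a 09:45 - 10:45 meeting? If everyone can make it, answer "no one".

Vanya: not fully free for 09:45-10:45. Ines: free for 09:45-10:45. Arjun: free for 09:45-10:45. Beatriz: not fully free for 09:45-10:45. Emeka: not fully free for 09:45-10:45. Chen: free for 09:45-10:45.

Beatriz, Emeka, Vanya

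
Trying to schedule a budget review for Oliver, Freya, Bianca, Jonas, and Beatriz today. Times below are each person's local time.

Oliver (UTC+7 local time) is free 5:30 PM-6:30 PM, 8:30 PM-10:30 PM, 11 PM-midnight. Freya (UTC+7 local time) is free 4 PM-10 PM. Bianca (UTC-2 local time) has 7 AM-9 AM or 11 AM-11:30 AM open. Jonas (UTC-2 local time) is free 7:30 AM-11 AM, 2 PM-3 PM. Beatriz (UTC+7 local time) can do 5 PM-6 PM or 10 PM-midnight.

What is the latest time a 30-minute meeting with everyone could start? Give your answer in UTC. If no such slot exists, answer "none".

10:30

Oliver in UTC: 10:30-11:30, 13:30-15:30, 16:00-17:00 (subtract 7h to convert from UTC+7).
Freya in UTC: 09:00-15:00 (subtract 7h to convert from UTC+7).
Bianca in UTC: 09:00-11:00, 13:00-13:30 (add 2h to convert from UTC-2).
Jonas in UTC: 09:30-13:00, 16:00-17:00 (add 2h to convert from UTC-2).
Beatriz in UTC: 10:00-11:00, 15:00-17:00 (subtract 7h to convert from UTC+7).
Oliver ∩ Freya: 10:30-11:30, 13:30-15:00.
Oliver ∩ Freya ∩ Bianca: 10:30-11:00.
Oliver ∩ Freya ∩ Bianca ∩ Jonas: 10:30-11:00.
Oliver ∩ Freya ∩ Bianca ∩ Jonas ∩ Beatriz: 10:30-11:00.
So the common availability across everyone is 10:30-11:00.
The last common window of at least 30 minutes is 10:30-11:00; a 30-minute meeting can start as late as 10:30 and still end by 11:00.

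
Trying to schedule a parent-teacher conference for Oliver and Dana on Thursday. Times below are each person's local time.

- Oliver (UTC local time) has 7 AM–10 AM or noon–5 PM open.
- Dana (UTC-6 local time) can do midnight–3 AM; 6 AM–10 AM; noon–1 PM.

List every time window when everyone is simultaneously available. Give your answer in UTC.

07:00-09:00, 12:00-16:00

Oliver in UTC: 07:00-10:00, 12:00-17:00.
Dana in UTC: 06:00-09:00, 12:00-16:00, 18:00-19:00 (add 6h to convert from UTC-6).
Oliver ∩ Dana: 07:00-09:00, 12:00-16:00.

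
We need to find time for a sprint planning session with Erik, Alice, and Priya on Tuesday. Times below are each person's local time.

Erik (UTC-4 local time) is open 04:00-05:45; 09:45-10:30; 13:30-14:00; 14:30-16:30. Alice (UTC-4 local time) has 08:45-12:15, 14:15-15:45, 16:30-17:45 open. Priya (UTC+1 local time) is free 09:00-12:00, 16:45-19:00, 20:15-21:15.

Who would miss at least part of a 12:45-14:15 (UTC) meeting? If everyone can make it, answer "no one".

Erik in UTC: 08:00-09:45, 13:45-14:30, 17:30-18:00, 18:30-20:30 (add 4h to convert from UTC-4).
Alice in UTC: 12:45-16:15, 18:15-19:45, 20:30-21:45 (add 4h to convert from UTC-4).
Priya in UTC: 08:00-11:00, 15:45-18:00, 19:15-20:15 (subtract 1h to convert from UTC+1).
Erik: not fully free for 12:45-14:15. Alice: free for 12:45-14:15. Priya: not fully free for 12:45-14:15.

Erik, Priya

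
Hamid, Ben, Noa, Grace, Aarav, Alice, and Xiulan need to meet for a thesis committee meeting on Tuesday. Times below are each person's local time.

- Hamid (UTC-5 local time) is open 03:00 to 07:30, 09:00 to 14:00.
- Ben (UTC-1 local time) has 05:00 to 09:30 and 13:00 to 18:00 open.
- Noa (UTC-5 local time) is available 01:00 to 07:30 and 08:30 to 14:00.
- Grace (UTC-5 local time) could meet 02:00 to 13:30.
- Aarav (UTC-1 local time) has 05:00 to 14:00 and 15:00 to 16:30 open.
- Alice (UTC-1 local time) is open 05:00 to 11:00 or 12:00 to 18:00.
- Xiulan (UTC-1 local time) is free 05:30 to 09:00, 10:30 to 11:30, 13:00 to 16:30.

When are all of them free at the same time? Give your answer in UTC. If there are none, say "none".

08:00-10:00, 14:00-15:00, 16:00-17:30

Hamid in UTC: 08:00-12:30, 14:00-19:00 (add 5h to convert from UTC-5).
Ben in UTC: 06:00-10:30, 14:00-19:00 (add 1h to convert from UTC-1).
Noa in UTC: 06:00-12:30, 13:30-19:00 (add 5h to convert from UTC-5).
Grace in UTC: 07:00-18:30 (add 5h to convert from UTC-5).
Aarav in UTC: 06:00-15:00, 16:00-17:30 (add 1h to convert from UTC-1).
Alice in UTC: 06:00-12:00, 13:00-19:00 (add 1h to convert from UTC-1).
Xiulan in UTC: 06:30-10:00, 11:30-12:30, 14:00-17:30 (add 1h to convert from UTC-1).
Hamid ∩ Ben: 08:00-10:30, 14:00-19:00.
Hamid ∩ Ben ∩ Noa: 08:00-10:30, 14:00-19:00.
Hamid ∩ Ben ∩ Noa ∩ Grace: 08:00-10:30, 14:00-18:30.
Hamid ∩ Ben ∩ Noa ∩ Grace ∩ Aarav: 08:00-10:30, 14:00-15:00, 16:00-17:30.
Hamid ∩ Ben ∩ Noa ∩ Grace ∩ Aarav ∩ Alice: 08:00-10:30, 14:00-15:00, 16:00-17:30.
Hamid ∩ Ben ∩ Noa ∩ Grace ∩ Aarav ∩ Alice ∩ Xiulan: 08:00-10:00, 14:00-15:00, 16:00-17:30.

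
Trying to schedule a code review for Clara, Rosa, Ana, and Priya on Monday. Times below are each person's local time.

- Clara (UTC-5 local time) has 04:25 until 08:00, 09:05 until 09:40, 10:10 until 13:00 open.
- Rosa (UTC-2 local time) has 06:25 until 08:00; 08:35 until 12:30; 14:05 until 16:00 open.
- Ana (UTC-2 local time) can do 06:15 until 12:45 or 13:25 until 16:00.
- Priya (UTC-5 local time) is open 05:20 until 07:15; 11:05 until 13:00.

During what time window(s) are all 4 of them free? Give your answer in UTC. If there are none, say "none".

10:35-12:15, 16:05-18:00

Clara in UTC: 09:25-13:00, 14:05-14:40, 15:10-18:00 (add 5h to convert from UTC-5).
Rosa in UTC: 08:25-10:00, 10:35-14:30, 16:05-18:00 (add 2h to convert from UTC-2).
Ana in UTC: 08:15-14:45, 15:25-18:00 (add 2h to convert from UTC-2).
Priya in UTC: 10:20-12:15, 16:05-18:00 (add 5h to convert from UTC-5).
Clara ∩ Rosa: 09:25-10:00, 10:35-13:00, 14:05-14:30, 16:05-18:00.
Clara ∩ Rosa ∩ Ana: 09:25-10:00, 10:35-13:00, 14:05-14:30, 16:05-18:00.
Clara ∩ Rosa ∩ Ana ∩ Priya: 10:35-12:15, 16:05-18:00.
So the common availability across everyone is 10:35-12:15, 16:05-18:00.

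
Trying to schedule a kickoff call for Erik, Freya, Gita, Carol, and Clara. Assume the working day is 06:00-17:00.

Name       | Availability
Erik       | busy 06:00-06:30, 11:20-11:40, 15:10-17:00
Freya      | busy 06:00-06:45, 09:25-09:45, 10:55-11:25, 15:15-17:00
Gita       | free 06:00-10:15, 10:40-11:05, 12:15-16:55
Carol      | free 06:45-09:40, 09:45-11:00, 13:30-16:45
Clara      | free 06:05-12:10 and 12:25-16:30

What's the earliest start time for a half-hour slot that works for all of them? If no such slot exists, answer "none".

Erik free: 06:30-11:20, 11:40-15:10 (invert busy blocks within the working day).
Freya free: 06:45-09:25, 09:45-10:55, 11:25-15:15 (invert busy blocks within the working day).
Gita free: 06:00-10:15, 10:40-11:05, 12:15-16:55.
Carol free: 06:45-09:40, 09:45-11:00, 13:30-16:45.
Clara free: 06:05-12:10, 12:25-16:30.
Erik ∩ Freya: 06:45-09:25, 09:45-10:55, 11:40-15:10.
Erik ∩ Freya ∩ Gita: 06:45-09:25, 09:45-10:15, 10:40-10:55, 12:15-15:10.
Erik ∩ Freya ∩ Gita ∩ Carol: 06:45-09:25, 09:45-10:15, 10:40-10:55, 13:30-15:10.
Erik ∩ Freya ∩ Gita ∩ Carol ∩ Clara: 06:45-09:25, 09:45-10:15, 10:40-10:55, 13:30-15:10.
So the common availability across everyone is 06:45-09:25, 09:45-10:15, 10:40-10:55, 13:30-15:10.
The first common window of at least 30 minutes is 06:45-09:25, so the earliest start is 06:45.

06:45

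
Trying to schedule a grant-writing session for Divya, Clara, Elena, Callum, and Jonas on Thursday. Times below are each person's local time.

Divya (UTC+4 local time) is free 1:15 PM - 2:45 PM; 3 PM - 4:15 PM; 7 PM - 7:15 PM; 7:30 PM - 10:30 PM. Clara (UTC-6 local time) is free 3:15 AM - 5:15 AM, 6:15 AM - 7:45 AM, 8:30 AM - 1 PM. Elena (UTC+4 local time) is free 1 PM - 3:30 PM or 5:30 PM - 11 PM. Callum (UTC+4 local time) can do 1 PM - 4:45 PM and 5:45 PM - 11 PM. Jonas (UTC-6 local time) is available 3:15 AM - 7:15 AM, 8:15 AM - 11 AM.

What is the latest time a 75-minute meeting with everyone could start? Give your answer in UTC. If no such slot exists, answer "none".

Divya in UTC: 09:15-10:45, 11:00-12:15, 15:00-15:15, 15:30-18:30 (subtract 4h to convert from UTC+4).
Clara in UTC: 09:15-11:15, 12:15-13:45, 14:30-19:00 (add 6h to convert from UTC-6).
Elena in UTC: 09:00-11:30, 13:30-19:00 (subtract 4h to convert from UTC+4).
Callum in UTC: 09:00-12:45, 13:45-19:00 (subtract 4h to convert from UTC+4).
Jonas in UTC: 09:15-13:15, 14:15-17:00 (add 6h to convert from UTC-6).
Divya ∩ Clara: 09:15-10:45, 11:00-11:15, 15:00-15:15, 15:30-18:30.
Divya ∩ Clara ∩ Elena: 09:15-10:45, 11:00-11:15, 15:00-15:15, 15:30-18:30.
Divya ∩ Clara ∩ Elena ∩ Callum: 09:15-10:45, 11:00-11:15, 15:00-15:15, 15:30-18:30.
Divya ∩ Clara ∩ Elena ∩ Callum ∩ Jonas: 09:15-10:45, 11:00-11:15, 15:00-15:15, 15:30-17:00.
The last common window of at least 75 minutes is 15:30-17:00; a 75-minute meeting can start as late as 15:45 and still end by 17:00.

15:45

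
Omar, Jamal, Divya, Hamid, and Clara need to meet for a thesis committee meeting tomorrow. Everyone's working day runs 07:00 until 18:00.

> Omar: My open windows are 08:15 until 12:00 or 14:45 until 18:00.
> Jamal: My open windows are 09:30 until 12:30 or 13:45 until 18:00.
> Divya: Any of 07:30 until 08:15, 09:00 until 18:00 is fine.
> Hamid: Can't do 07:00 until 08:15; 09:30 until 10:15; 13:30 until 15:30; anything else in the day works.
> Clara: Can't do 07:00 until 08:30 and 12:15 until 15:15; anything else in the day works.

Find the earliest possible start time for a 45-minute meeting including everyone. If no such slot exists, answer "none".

10:15

Omar free: 08:15-12:00, 14:45-18:00.
Jamal free: 09:30-12:30, 13:45-18:00.
Divya free: 07:30-08:15, 09:00-18:00.
Hamid free: 08:15-09:30, 10:15-13:30, 15:30-18:00 (invert busy blocks within the working day).
Clara free: 08:30-12:15, 15:15-18:00 (invert busy blocks within the working day).
Omar ∩ Jamal: 09:30-12:00, 14:45-18:00.
Omar ∩ Jamal ∩ Divya: 09:30-12:00, 14:45-18:00.
Omar ∩ Jamal ∩ Divya ∩ Hamid: 10:15-12:00, 15:30-18:00.
Omar ∩ Jamal ∩ Divya ∩ Hamid ∩ Clara: 10:15-12:00, 15:30-18:00.
So the common availability across everyone is 10:15-12:00, 15:30-18:00.
The first common window of at least 45 minutes is 10:15-12:00, so the earliest start is 10:15.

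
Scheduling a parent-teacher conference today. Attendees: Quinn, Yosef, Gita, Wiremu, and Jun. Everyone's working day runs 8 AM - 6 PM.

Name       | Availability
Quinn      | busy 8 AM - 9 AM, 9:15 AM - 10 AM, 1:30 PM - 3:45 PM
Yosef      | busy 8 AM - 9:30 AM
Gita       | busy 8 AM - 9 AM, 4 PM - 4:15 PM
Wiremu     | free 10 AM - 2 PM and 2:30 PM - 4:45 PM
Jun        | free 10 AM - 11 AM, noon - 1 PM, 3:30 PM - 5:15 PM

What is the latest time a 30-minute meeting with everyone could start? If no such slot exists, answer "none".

Quinn free: 09:00-09:15, 10:00-13:30, 15:45-18:00 (invert busy blocks within the working day).
Yosef free: 09:30-18:00 (invert busy blocks within the working day).
Gita free: 09:00-16:00, 16:15-18:00 (invert busy blocks within the working day).
Wiremu free: 10:00-14:00, 14:30-16:45.
Jun free: 10:00-11:00, 12:00-13:00, 15:30-17:15.
Quinn ∩ Yosef: 10:00-13:30, 15:45-18:00.
Quinn ∩ Yosef ∩ Gita: 10:00-13:30, 15:45-16:00, 16:15-18:00.
Quinn ∩ Yosef ∩ Gita ∩ Wiremu: 10:00-13:30, 15:45-16:00, 16:15-16:45.
Quinn ∩ Yosef ∩ Gita ∩ Wiremu ∩ Jun: 10:00-11:00, 12:00-13:00, 15:45-16:00, 16:15-16:45.
So the common availability across everyone is 10:00-11:00, 12:00-13:00, 15:45-16:00, 16:15-16:45.
The last common window of at least 30 minutes is 16:15-16:45; a 30-minute meeting can start as late as 16:15 and still end by 16:45.

16:15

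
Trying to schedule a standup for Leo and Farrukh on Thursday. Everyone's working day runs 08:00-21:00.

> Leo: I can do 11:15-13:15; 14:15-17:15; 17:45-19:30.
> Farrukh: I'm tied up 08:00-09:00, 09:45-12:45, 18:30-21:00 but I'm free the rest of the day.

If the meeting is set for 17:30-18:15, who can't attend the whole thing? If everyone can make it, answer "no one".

Leo

Leo free: 11:15-13:15, 14:15-17:15, 17:45-19:30.
Farrukh free: 09:00-09:45, 12:45-18:30 (invert busy blocks within the working day).
Leo: not fully free for 17:30-18:15. Farrukh: free for 17:30-18:15.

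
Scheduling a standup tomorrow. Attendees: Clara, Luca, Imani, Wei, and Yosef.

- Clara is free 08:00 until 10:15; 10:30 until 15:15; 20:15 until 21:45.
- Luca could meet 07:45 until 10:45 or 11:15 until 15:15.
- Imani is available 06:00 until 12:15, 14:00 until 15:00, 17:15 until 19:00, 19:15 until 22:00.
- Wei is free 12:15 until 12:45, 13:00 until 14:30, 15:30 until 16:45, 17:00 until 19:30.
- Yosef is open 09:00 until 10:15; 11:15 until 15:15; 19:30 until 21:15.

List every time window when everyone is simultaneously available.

14:00-14:30

Clara ∩ Luca: 08:00-10:15, 10:30-10:45, 11:15-15:15.
Clara ∩ Luca ∩ Imani: 08:00-10:15, 10:30-10:45, 11:15-12:15, 14:00-15:00.
Clara ∩ Luca ∩ Imani ∩ Wei: 14:00-14:30.
Clara ∩ Luca ∩ Imani ∩ Wei ∩ Yosef: 14:00-14:30.
Those are the intersection windows.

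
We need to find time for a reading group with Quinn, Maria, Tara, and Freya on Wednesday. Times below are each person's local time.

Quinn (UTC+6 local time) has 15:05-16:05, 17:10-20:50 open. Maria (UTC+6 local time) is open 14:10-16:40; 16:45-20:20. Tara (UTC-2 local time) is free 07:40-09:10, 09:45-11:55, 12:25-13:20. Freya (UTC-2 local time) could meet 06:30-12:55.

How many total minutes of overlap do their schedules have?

155

Quinn in UTC: 09:05-10:05, 11:10-14:50 (subtract 6h to convert from UTC+6).
Maria in UTC: 08:10-10:40, 10:45-14:20 (subtract 6h to convert from UTC+6).
Tara in UTC: 09:40-11:10, 11:45-13:55, 14:25-15:20 (add 2h to convert from UTC-2).
Freya in UTC: 08:30-14:55 (add 2h to convert from UTC-2).
Quinn ∩ Maria: 09:05-10:05, 11:10-14:20.
Quinn ∩ Maria ∩ Tara: 09:40-10:05, 11:45-13:55.
Quinn ∩ Maria ∩ Tara ∩ Freya: 09:40-10:05, 11:45-13:55.
Summing the common windows: 25 + 130 = 155 minutes.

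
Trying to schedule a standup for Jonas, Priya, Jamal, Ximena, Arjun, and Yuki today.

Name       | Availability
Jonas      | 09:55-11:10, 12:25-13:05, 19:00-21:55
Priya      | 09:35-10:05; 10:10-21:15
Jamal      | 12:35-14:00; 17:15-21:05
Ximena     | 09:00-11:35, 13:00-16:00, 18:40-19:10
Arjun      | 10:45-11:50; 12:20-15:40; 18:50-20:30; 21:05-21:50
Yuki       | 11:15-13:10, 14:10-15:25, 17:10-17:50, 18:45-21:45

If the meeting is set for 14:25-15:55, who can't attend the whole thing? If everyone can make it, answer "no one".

Jonas: not fully free for 14:25-15:55. Priya: free for 14:25-15:55. Jamal: not fully free for 14:25-15:55. Ximena: free for 14:25-15:55. Arjun: not fully free for 14:25-15:55. Yuki: not fully free for 14:25-15:55.

Arjun, Jamal, Jonas, Yuki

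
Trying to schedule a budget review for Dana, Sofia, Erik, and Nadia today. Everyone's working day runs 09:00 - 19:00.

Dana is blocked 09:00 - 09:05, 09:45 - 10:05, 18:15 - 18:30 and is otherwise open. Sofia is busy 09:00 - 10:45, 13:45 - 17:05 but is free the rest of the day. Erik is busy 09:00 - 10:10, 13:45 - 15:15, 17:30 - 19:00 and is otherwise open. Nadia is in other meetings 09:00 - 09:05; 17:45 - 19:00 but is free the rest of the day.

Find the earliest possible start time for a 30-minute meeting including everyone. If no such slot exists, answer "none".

Dana free: 09:05-09:45, 10:05-18:15, 18:30-19:00 (invert busy blocks within the working day).
Sofia free: 10:45-13:45, 17:05-19:00 (invert busy blocks within the working day).
Erik free: 10:10-13:45, 15:15-17:30 (invert busy blocks within the working day).
Nadia free: 09:05-17:45 (invert busy blocks within the working day).
Dana ∩ Sofia: 10:45-13:45, 17:05-18:15, 18:30-19:00.
Dana ∩ Sofia ∩ Erik: 10:45-13:45, 17:05-17:30.
Dana ∩ Sofia ∩ Erik ∩ Nadia: 10:45-13:45, 17:05-17:30.
The first common window of at least 30 minutes is 10:45-13:45, so the earliest start is 10:45.

10:45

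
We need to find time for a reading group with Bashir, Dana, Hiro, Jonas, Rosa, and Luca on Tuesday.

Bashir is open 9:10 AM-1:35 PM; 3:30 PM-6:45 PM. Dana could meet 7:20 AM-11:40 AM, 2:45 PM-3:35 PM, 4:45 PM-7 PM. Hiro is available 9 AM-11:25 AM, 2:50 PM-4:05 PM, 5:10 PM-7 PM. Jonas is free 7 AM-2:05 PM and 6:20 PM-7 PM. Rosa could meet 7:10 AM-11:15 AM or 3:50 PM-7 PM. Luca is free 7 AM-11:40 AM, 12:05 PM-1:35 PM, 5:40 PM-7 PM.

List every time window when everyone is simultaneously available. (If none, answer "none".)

Bashir ∩ Dana: 09:10-11:40, 15:30-15:35, 16:45-18:45.
Bashir ∩ Dana ∩ Hiro: 09:10-11:25, 15:30-15:35, 17:10-18:45.
Bashir ∩ Dana ∩ Hiro ∩ Jonas: 09:10-11:25, 18:20-18:45.
Bashir ∩ Dana ∩ Hiro ∩ Jonas ∩ Rosa: 09:10-11:15, 18:20-18:45.
Bashir ∩ Dana ∩ Hiro ∩ Jonas ∩ Rosa ∩ Luca: 09:10-11:15, 18:20-18:45.
Those are the intersection windows.

09:10-11:15, 18:20-18:45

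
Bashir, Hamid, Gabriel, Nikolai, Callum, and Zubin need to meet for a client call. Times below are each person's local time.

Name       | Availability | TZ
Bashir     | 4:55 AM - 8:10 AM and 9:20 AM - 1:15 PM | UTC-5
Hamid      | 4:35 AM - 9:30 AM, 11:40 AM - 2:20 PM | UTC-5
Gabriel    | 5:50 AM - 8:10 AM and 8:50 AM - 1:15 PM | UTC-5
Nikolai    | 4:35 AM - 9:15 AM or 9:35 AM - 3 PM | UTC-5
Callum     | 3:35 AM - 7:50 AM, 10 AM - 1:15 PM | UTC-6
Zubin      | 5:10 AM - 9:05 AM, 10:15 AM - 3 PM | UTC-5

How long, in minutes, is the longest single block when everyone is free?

140

Bashir in UTC: 09:55-13:10, 14:20-18:15 (add 5h to convert from UTC-5).
Hamid in UTC: 09:35-14:30, 16:40-19:20 (add 5h to convert from UTC-5).
Gabriel in UTC: 10:50-13:10, 13:50-18:15 (add 5h to convert from UTC-5).
Nikolai in UTC: 09:35-14:15, 14:35-20:00 (add 5h to convert from UTC-5).
Callum in UTC: 09:35-13:50, 16:00-19:15 (add 6h to convert from UTC-6).
Zubin in UTC: 10:10-14:05, 15:15-20:00 (add 5h to convert from UTC-5).
Bashir ∩ Hamid: 09:55-13:10, 14:20-14:30, 16:40-18:15.
Bashir ∩ Hamid ∩ Gabriel: 10:50-13:10, 14:20-14:30, 16:40-18:15.
Bashir ∩ Hamid ∩ Gabriel ∩ Nikolai: 10:50-13:10, 16:40-18:15.
Bashir ∩ Hamid ∩ Gabriel ∩ Nikolai ∩ Callum: 10:50-13:10, 16:40-18:15.
Bashir ∩ Hamid ∩ Gabriel ∩ Nikolai ∩ Callum ∩ Zubin: 10:50-13:10, 16:40-18:15.
Those are the intersection windows.
The longest is 10:50-13:10 at 140 minutes.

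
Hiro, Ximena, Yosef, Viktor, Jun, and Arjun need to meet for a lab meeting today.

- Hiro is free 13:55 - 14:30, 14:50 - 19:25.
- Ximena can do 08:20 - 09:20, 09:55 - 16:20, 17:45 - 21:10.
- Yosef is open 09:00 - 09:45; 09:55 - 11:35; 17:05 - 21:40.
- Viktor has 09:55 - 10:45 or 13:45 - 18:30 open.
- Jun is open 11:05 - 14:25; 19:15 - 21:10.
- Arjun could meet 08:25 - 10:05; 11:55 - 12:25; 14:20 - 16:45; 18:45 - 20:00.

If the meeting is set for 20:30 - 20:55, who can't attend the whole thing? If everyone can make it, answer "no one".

Hiro: not fully free for 20:30-20:55. Ximena: free for 20:30-20:55. Yosef: free for 20:30-20:55. Viktor: not fully free for 20:30-20:55. Jun: free for 20:30-20:55. Arjun: not fully free for 20:30-20:55.

Arjun, Hiro, Viktor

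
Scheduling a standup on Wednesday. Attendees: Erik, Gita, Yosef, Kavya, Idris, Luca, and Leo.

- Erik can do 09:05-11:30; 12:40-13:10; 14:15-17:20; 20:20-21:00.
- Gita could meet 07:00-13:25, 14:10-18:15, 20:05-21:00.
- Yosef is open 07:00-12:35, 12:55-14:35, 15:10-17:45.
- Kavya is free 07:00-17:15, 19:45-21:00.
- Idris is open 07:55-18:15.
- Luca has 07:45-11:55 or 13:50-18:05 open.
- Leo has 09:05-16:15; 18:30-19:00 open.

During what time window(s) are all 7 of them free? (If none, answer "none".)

Erik ∩ Gita: 09:05-11:30, 12:40-13:10, 14:15-17:20, 20:20-21:00.
Erik ∩ Gita ∩ Yosef: 09:05-11:30, 12:55-13:10, 14:15-14:35, 15:10-17:20.
Erik ∩ Gita ∩ Yosef ∩ Kavya: 09:05-11:30, 12:55-13:10, 14:15-14:35, 15:10-17:15.
Erik ∩ Gita ∩ Yosef ∩ Kavya ∩ Idris: 09:05-11:30, 12:55-13:10, 14:15-14:35, 15:10-17:15.
Erik ∩ Gita ∩ Yosef ∩ Kavya ∩ Idris ∩ Luca: 09:05-11:30, 14:15-14:35, 15:10-17:15.
Erik ∩ Gita ∩ Yosef ∩ Kavya ∩ Idris ∩ Luca ∩ Leo: 09:05-11:30, 14:15-14:35, 15:10-16:15.

09:05-11:30, 14:15-14:35, 15:10-16:15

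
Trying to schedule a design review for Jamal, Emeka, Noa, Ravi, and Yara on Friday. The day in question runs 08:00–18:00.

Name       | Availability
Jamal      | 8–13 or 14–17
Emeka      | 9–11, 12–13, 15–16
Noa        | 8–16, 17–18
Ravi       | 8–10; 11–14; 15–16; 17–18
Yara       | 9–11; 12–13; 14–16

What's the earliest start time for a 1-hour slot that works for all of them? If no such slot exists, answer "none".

Jamal ∩ Emeka: 09:00-11:00, 12:00-13:00, 15:00-16:00.
Jamal ∩ Emeka ∩ Noa: 09:00-11:00, 12:00-13:00, 15:00-16:00.
Jamal ∩ Emeka ∩ Noa ∩ Ravi: 09:00-10:00, 12:00-13:00, 15:00-16:00.
Jamal ∩ Emeka ∩ Noa ∩ Ravi ∩ Yara: 09:00-10:00, 12:00-13:00, 15:00-16:00.
The first common window of at least 60 minutes is 09:00-10:00, so the earliest start is 09:00.

09:00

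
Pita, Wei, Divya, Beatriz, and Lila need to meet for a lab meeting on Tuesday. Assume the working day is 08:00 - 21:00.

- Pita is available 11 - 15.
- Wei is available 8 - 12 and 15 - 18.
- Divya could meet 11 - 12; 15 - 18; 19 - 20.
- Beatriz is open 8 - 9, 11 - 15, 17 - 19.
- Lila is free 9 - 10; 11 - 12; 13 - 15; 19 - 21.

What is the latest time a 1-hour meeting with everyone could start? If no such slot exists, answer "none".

Pita ∩ Wei: 11:00-12:00.
Pita ∩ Wei ∩ Divya: 11:00-12:00.
Pita ∩ Wei ∩ Divya ∩ Beatriz: 11:00-12:00.
Pita ∩ Wei ∩ Divya ∩ Beatriz ∩ Lila: 11:00-12:00.
Those are the intersection windows.
The last common window of at least 60 minutes is 11:00-12:00; a 60-minute meeting can start as late as 11:00 and still end by 12:00.

11:00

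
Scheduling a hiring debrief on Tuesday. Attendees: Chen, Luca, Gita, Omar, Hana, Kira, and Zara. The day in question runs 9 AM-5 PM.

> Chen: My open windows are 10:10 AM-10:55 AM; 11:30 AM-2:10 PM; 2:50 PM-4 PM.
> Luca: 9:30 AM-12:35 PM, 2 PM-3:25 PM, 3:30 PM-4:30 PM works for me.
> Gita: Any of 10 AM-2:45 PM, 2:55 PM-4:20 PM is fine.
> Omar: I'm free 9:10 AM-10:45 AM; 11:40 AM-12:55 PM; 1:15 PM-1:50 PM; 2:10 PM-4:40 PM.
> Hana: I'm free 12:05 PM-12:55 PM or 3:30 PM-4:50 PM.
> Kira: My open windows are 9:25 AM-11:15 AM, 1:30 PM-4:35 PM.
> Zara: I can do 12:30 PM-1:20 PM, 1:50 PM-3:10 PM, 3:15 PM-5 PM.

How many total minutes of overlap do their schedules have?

Chen ∩ Luca: 10:10-10:55, 11:30-12:35, 14:00-14:10, 14:50-15:25, 15:30-16:00.
Chen ∩ Luca ∩ Gita: 10:10-10:55, 11:30-12:35, 14:00-14:10, 14:55-15:25, 15:30-16:00.
Chen ∩ Luca ∩ Gita ∩ Omar: 10:10-10:45, 11:40-12:35, 14:55-15:25, 15:30-16:00.
Chen ∩ Luca ∩ Gita ∩ Omar ∩ Hana: 12:05-12:35, 15:30-16:00.
Chen ∩ Luca ∩ Gita ∩ Omar ∩ Hana ∩ Kira: 15:30-16:00.
Chen ∩ Luca ∩ Gita ∩ Omar ∩ Hana ∩ Kira ∩ Zara: 15:30-16:00.
Those are the intersection windows.
That's a single block of 30 minutes.

30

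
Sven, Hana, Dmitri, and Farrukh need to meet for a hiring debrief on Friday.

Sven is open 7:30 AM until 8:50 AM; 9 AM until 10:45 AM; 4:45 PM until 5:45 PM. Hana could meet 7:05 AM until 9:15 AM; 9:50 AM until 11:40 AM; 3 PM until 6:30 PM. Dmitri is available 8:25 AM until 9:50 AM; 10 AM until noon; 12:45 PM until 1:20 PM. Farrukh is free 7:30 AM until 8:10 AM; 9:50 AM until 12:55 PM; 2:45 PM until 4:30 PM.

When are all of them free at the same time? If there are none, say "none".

Sven ∩ Hana: 07:30-08:50, 09:00-09:15, 09:50-10:45, 16:45-17:45.
Sven ∩ Hana ∩ Dmitri: 08:25-08:50, 09:00-09:15, 10:00-10:45.
Sven ∩ Hana ∩ Dmitri ∩ Farrukh: 10:00-10:45.

10:00-10:45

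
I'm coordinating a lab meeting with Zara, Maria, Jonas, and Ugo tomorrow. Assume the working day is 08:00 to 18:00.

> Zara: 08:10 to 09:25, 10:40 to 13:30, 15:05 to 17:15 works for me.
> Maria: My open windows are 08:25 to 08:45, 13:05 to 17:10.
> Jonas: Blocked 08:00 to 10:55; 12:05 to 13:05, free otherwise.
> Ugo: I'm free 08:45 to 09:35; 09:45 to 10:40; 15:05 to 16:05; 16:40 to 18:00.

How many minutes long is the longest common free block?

60

Zara free: 08:10-09:25, 10:40-13:30, 15:05-17:15.
Maria free: 08:25-08:45, 13:05-17:10.
Jonas free: 10:55-12:05, 13:05-18:00 (invert busy blocks within the working day).
Ugo free: 08:45-09:35, 09:45-10:40, 15:05-16:05, 16:40-18:00.
Zara ∩ Maria: 08:25-08:45, 13:05-13:30, 15:05-17:10.
Zara ∩ Maria ∩ Jonas: 13:05-13:30, 15:05-17:10.
Zara ∩ Maria ∩ Jonas ∩ Ugo: 15:05-16:05, 16:40-17:10.
The longest is 15:05-16:05 at 60 minutes.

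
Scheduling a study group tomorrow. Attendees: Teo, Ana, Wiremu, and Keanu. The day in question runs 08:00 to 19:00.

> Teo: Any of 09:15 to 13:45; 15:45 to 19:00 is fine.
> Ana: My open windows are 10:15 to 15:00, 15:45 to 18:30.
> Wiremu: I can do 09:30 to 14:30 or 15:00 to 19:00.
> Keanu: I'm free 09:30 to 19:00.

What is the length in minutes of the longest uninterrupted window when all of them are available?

Teo ∩ Ana: 10:15-13:45, 15:45-18:30.
Teo ∩ Ana ∩ Wiremu: 10:15-13:45, 15:45-18:30.
Teo ∩ Ana ∩ Wiremu ∩ Keanu: 10:15-13:45, 15:45-18:30.
The longest is 10:15-13:45 at 210 minutes.

210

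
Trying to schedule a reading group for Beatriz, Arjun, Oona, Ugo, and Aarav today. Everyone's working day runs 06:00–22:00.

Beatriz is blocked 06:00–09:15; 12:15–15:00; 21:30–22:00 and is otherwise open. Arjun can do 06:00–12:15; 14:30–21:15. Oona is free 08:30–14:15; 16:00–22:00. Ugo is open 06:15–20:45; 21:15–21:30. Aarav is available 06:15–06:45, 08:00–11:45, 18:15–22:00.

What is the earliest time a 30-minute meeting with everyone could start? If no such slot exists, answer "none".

09:15

Beatriz free: 09:15-12:15, 15:00-21:30 (invert busy blocks within the working day).
Arjun free: 06:00-12:15, 14:30-21:15.
Oona free: 08:30-14:15, 16:00-22:00.
Ugo free: 06:15-20:45, 21:15-21:30.
Aarav free: 06:15-06:45, 08:00-11:45, 18:15-22:00.
Beatriz ∩ Arjun: 09:15-12:15, 15:00-21:15.
Beatriz ∩ Arjun ∩ Oona: 09:15-12:15, 16:00-21:15.
Beatriz ∩ Arjun ∩ Oona ∩ Ugo: 09:15-12:15, 16:00-20:45.
Beatriz ∩ Arjun ∩ Oona ∩ Ugo ∩ Aarav: 09:15-11:45, 18:15-20:45.
Those are the intersection windows.
The first common window of at least 30 minutes is 09:15-11:45, so the earliest start is 09:15.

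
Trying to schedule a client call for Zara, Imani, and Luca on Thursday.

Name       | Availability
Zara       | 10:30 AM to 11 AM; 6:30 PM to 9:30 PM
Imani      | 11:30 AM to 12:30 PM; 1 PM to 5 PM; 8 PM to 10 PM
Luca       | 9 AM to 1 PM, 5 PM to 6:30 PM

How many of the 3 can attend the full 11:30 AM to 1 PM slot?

Luca can make the full 11:30-13:00 slot — that's 1.

1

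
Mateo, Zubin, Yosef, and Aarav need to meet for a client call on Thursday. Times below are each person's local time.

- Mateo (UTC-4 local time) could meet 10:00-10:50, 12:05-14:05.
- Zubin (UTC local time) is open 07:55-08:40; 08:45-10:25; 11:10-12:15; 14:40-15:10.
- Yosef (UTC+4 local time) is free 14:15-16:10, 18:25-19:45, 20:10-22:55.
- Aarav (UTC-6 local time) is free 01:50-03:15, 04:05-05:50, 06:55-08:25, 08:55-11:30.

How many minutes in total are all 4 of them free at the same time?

Mateo in UTC: 14:00-14:50, 16:05-18:05 (add 4h to convert from UTC-4).
Zubin in UTC: 07:55-08:40, 08:45-10:25, 11:10-12:15, 14:40-15:10.
Yosef in UTC: 10:15-12:10, 14:25-15:45, 16:10-18:55 (subtract 4h to convert from UTC+4).
Aarav in UTC: 07:50-09:15, 10:05-11:50, 12:55-14:25, 14:55-17:30 (add 6h to convert from UTC-6).
Mateo ∩ Zubin: 14:40-14:50.
Mateo ∩ Zubin ∩ Yosef: 14:40-14:50.
Mateo ∩ Zubin ∩ Yosef ∩ Aarav: ∅.
There is no time when everyone is free.
There is no common window, so the total is 0 minutes.

0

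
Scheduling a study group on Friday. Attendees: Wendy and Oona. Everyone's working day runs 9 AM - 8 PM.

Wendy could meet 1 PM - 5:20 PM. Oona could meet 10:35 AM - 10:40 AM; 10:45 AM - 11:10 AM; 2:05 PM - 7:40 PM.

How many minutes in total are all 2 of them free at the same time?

195

Wendy ∩ Oona: 14:05-17:20.
So the common availability across everyone is 14:05-17:20.
That's a single block of 195 minutes.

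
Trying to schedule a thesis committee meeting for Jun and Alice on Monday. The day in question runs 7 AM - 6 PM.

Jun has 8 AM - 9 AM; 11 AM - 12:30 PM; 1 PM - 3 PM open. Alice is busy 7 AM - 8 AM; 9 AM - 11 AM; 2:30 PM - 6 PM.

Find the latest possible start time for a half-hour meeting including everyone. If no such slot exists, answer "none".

14:00

Jun free: 08:00-09:00, 11:00-12:30, 13:00-15:00.
Alice free: 08:00-09:00, 11:00-14:30 (invert busy blocks within the working day).
Jun ∩ Alice: 08:00-09:00, 11:00-12:30, 13:00-14:30.
So the common availability across everyone is 08:00-09:00, 11:00-12:30, 13:00-14:30.
The last common window of at least 30 minutes is 13:00-14:30; a 30-minute meeting can start as late as 14:00 and still end by 14:30.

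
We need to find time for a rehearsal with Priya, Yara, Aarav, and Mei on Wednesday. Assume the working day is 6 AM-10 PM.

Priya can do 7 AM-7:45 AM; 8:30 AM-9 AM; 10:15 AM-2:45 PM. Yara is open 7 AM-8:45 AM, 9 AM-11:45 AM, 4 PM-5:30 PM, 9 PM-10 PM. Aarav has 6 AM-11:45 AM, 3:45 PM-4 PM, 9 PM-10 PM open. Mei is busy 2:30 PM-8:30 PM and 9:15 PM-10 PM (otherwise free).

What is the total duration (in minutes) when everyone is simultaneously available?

150

Priya free: 07:00-07:45, 08:30-09:00, 10:15-14:45.
Yara free: 07:00-08:45, 09:00-11:45, 16:00-17:30, 21:00-22:00.
Aarav free: 06:00-11:45, 15:45-16:00, 21:00-22:00.
Mei free: 06:00-14:30, 20:30-21:15 (invert busy blocks within the working day).
Priya ∩ Yara: 07:00-07:45, 08:30-08:45, 10:15-11:45.
Priya ∩ Yara ∩ Aarav: 07:00-07:45, 08:30-08:45, 10:15-11:45.
Priya ∩ Yara ∩ Aarav ∩ Mei: 07:00-07:45, 08:30-08:45, 10:15-11:45.
Summing the common windows: 45 + 15 + 90 = 150 minutes.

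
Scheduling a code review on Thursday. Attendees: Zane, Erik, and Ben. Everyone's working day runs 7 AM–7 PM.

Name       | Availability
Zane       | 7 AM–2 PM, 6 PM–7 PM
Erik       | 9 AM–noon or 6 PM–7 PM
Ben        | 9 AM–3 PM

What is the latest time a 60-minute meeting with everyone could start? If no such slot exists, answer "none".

11:00

Zane ∩ Erik: 09:00-12:00, 18:00-19:00.
Zane ∩ Erik ∩ Ben: 09:00-12:00.
The last common window of at least 60 minutes is 09:00-12:00; a 60-minute meeting can start as late as 11:00 and still end by 12:00.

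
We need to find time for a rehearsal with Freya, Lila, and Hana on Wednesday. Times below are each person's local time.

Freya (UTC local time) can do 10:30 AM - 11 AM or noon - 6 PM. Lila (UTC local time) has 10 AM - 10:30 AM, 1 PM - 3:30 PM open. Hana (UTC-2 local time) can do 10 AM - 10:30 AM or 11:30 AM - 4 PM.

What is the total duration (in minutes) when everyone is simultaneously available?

120

Freya in UTC: 10:30-11:00, 12:00-18:00.
Lila in UTC: 10:00-10:30, 13:00-15:30.
Hana in UTC: 12:00-12:30, 13:30-18:00 (add 2h to convert from UTC-2).
Freya ∩ Lila: 13:00-15:30.
Freya ∩ Lila ∩ Hana: 13:30-15:30.
That's a single block of 120 minutes.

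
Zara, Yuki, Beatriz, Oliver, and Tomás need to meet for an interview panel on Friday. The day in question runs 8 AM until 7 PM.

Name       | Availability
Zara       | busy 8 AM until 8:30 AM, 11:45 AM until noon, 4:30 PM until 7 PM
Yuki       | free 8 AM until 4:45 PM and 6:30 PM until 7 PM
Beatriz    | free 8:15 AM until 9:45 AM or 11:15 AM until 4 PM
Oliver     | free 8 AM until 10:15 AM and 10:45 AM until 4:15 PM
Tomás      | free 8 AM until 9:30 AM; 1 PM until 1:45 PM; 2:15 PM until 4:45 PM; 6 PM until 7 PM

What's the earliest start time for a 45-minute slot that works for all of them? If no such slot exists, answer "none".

08:30

Zara free: 08:30-11:45, 12:00-16:30 (invert busy blocks within the working day).
Yuki free: 08:00-16:45, 18:30-19:00.
Beatriz free: 08:15-09:45, 11:15-16:00.
Oliver free: 08:00-10:15, 10:45-16:15.
Tomás free: 08:00-09:30, 13:00-13:45, 14:15-16:45, 18:00-19:00.
Zara ∩ Yuki: 08:30-11:45, 12:00-16:30.
Zara ∩ Yuki ∩ Beatriz: 08:30-09:45, 11:15-11:45, 12:00-16:00.
Zara ∩ Yuki ∩ Beatriz ∩ Oliver: 08:30-09:45, 11:15-11:45, 12:00-16:00.
Zara ∩ Yuki ∩ Beatriz ∩ Oliver ∩ Tomás: 08:30-09:30, 13:00-13:45, 14:15-16:00.
So the common availability across everyone is 08:30-09:30, 13:00-13:45, 14:15-16:00.
The first common window of at least 45 minutes is 08:30-09:30, so the earliest start is 08:30.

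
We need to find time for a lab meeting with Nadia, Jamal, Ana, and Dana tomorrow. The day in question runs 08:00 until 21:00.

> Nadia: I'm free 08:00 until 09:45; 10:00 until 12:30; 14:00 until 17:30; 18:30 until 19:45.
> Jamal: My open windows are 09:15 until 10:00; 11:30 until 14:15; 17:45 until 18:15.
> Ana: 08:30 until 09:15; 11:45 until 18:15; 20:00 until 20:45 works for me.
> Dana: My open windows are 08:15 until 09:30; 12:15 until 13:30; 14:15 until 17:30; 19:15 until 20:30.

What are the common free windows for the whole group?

Nadia ∩ Jamal: 09:15-09:45, 11:30-12:30, 14:00-14:15.
Nadia ∩ Jamal ∩ Ana: 11:45-12:30, 14:00-14:15.
Nadia ∩ Jamal ∩ Ana ∩ Dana: 12:15-12:30.

12:15-12:30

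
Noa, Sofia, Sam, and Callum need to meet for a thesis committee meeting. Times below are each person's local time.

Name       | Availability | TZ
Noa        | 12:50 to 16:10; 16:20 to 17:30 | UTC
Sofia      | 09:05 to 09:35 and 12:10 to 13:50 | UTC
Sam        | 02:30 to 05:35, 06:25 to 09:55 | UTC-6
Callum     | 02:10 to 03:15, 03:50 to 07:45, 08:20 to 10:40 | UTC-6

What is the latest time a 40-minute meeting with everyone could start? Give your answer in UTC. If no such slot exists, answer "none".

13:05

Noa in UTC: 12:50-16:10, 16:20-17:30.
Sofia in UTC: 09:05-09:35, 12:10-13:50.
Sam in UTC: 08:30-11:35, 12:25-15:55 (add 6h to convert from UTC-6).
Callum in UTC: 08:10-09:15, 09:50-13:45, 14:20-16:40 (add 6h to convert from UTC-6).
Noa ∩ Sofia: 12:50-13:50.
Noa ∩ Sofia ∩ Sam: 12:50-13:50.
Noa ∩ Sofia ∩ Sam ∩ Callum: 12:50-13:45.
So the common availability across everyone is 12:50-13:45.
The last common window of at least 40 minutes is 12:50-13:45; a 40-minute meeting can start as late as 13:05 and still end by 13:45.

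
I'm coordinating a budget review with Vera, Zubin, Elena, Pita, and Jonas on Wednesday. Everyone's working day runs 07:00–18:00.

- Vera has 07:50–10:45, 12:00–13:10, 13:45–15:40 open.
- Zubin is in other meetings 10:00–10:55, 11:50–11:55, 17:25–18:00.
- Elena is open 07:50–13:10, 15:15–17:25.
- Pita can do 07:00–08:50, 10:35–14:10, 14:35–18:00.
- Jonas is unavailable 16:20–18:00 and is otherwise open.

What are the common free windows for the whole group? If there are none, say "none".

07:50-08:50, 12:00-13:10, 15:15-15:40

Vera free: 07:50-10:45, 12:00-13:10, 13:45-15:40.
Zubin free: 07:00-10:00, 10:55-11:50, 11:55-17:25 (invert busy blocks within the working day).
Elena free: 07:50-13:10, 15:15-17:25.
Pita free: 07:00-08:50, 10:35-14:10, 14:35-18:00.
Jonas free: 07:00-16:20 (invert busy blocks within the working day).
Vera ∩ Zubin: 07:50-10:00, 12:00-13:10, 13:45-15:40.
Vera ∩ Zubin ∩ Elena: 07:50-10:00, 12:00-13:10, 15:15-15:40.
Vera ∩ Zubin ∩ Elena ∩ Pita: 07:50-08:50, 12:00-13:10, 15:15-15:40.
Vera ∩ Zubin ∩ Elena ∩ Pita ∩ Jonas: 07:50-08:50, 12:00-13:10, 15:15-15:40.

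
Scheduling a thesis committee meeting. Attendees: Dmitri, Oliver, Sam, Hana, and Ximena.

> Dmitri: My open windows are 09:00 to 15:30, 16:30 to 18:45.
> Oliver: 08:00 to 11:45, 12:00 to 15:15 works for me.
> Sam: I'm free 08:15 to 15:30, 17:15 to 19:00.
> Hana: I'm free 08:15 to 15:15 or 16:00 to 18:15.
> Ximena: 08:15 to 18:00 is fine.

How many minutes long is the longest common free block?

195

Dmitri ∩ Oliver: 09:00-11:45, 12:00-15:15.
Dmitri ∩ Oliver ∩ Sam: 09:00-11:45, 12:00-15:15.
Dmitri ∩ Oliver ∩ Sam ∩ Hana: 09:00-11:45, 12:00-15:15.
Dmitri ∩ Oliver ∩ Sam ∩ Hana ∩ Ximena: 09:00-11:45, 12:00-15:15.
The longest is 12:00-15:15 at 195 minutes.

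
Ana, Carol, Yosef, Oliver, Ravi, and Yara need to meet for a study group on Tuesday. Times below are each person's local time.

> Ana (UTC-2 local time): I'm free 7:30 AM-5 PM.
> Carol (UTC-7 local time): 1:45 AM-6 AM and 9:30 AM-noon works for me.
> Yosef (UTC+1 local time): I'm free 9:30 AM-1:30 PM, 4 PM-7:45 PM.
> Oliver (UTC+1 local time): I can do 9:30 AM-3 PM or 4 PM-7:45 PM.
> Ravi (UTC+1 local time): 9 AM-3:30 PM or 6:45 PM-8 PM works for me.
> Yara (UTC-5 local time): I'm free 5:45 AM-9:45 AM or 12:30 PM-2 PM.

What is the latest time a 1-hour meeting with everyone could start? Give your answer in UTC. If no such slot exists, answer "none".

17:45

Ana in UTC: 09:30-19:00 (add 2h to convert from UTC-2).
Carol in UTC: 08:45-13:00, 16:30-19:00 (add 7h to convert from UTC-7).
Yosef in UTC: 08:30-12:30, 15:00-18:45 (subtract 1h to convert from UTC+1).
Oliver in UTC: 08:30-14:00, 15:00-18:45 (subtract 1h to convert from UTC+1).
Ravi in UTC: 08:00-14:30, 17:45-19:00 (subtract 1h to convert from UTC+1).
Yara in UTC: 10:45-14:45, 17:30-19:00 (add 5h to convert from UTC-5).
Ana ∩ Carol: 09:30-13:00, 16:30-19:00.
Ana ∩ Carol ∩ Yosef: 09:30-12:30, 16:30-18:45.
Ana ∩ Carol ∩ Yosef ∩ Oliver: 09:30-12:30, 16:30-18:45.
Ana ∩ Carol ∩ Yosef ∩ Oliver ∩ Ravi: 09:30-12:30, 17:45-18:45.
Ana ∩ Carol ∩ Yosef ∩ Oliver ∩ Ravi ∩ Yara: 10:45-12:30, 17:45-18:45.
So the common availability across everyone is 10:45-12:30, 17:45-18:45.
The last common window of at least 60 minutes is 17:45-18:45; a 60-minute meeting can start as late as 17:45 and still end by 18:45.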